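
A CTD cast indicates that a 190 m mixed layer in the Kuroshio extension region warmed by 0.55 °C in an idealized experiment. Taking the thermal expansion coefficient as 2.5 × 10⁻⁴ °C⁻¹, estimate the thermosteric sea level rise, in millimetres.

Δh = αΔT·H = 2.5×10⁻⁴ × 0.55 × 190 = 0.026125 m

Δh ≈ 26 mm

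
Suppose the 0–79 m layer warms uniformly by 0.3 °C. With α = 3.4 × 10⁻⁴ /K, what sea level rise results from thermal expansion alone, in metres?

Δh = αΔT·H = 3.4×10⁻⁴ × 0.3 × 79 = 0.008058 m

Δh ≈ 0.00806 m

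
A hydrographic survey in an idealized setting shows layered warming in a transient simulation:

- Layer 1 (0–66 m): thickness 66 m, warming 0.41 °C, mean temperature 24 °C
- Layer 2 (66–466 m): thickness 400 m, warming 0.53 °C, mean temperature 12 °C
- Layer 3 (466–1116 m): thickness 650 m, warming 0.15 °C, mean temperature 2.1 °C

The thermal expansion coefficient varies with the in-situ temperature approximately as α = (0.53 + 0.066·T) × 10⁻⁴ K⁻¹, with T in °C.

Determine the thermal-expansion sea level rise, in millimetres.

Layer 1: α = (0.53 + 0.066×24)×10⁻⁴ = 2.114×10⁻⁴ K⁻¹
Layer 2: α = (0.53 + 0.066×12)×10⁻⁴ = 1.322×10⁻⁴ K⁻¹
Layer 3: α = (0.53 + 0.066×2.1)×10⁻⁴ = 0.6686×10⁻⁴ K⁻¹
66 × 0.41 × 2.114×10⁻⁴ = 0.005720484 m
66–466 m: 0.53 × 1.322×10⁻⁴ × 400 = 0.0280264 m
466–1116 m: 0.15 × 0.6686×10⁻⁴ × 650 = 0.00651885 m
Δh = 0.005720484 + 0.0280264 + 0.00651885 = 0.040265734 m

40.3 mm of thermosteric rise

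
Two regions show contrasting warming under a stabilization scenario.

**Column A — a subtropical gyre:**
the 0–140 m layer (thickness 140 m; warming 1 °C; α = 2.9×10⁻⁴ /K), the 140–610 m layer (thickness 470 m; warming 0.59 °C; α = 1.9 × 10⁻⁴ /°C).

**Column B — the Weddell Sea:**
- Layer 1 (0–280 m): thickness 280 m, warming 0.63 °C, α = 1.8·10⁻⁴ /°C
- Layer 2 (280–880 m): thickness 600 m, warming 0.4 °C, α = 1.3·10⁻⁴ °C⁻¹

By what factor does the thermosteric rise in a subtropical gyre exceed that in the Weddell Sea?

A Layer 1: 140 × 1 × 2.9×10⁻⁴ = 0.04060 m
A 1.9×10⁻⁴ × 470 × 0.59 = 0.052687 m
A total: 0.093287 m
B Layer 1: 0.63 × 280 × 1.8×10⁻⁴ = 0.031752 m
B 280–880 m: 1.3×10⁻⁴ × 600 × 0.4 = 0.03120 m
B total: 0.062952 m
Ratio: 0.093287 / 0.062952 ≈ 1.482

a factor of 1.5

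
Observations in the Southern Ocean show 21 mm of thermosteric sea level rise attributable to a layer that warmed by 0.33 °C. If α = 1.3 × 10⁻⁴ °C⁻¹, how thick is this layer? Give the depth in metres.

about 490 m

H = Δh/(αΔT) = 0.021 / (1.3×10⁻⁴ × 0.33) ≈ 489.5 m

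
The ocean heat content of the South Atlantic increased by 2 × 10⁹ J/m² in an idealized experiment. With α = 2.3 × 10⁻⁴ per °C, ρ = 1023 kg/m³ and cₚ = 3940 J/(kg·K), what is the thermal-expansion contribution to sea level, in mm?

Δh = 114 mm

Δh = αQ/(ρcₚ) = 2.3×10⁻⁴ × 2×10⁹ / (1023 × 3940) ≈ 0.11413 m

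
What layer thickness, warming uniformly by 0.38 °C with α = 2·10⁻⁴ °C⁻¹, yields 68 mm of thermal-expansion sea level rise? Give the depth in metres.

about 895 m

H = Δh/(αΔT) = 0.068 / (2×10⁻⁴ × 0.38) ≈ 894.7 m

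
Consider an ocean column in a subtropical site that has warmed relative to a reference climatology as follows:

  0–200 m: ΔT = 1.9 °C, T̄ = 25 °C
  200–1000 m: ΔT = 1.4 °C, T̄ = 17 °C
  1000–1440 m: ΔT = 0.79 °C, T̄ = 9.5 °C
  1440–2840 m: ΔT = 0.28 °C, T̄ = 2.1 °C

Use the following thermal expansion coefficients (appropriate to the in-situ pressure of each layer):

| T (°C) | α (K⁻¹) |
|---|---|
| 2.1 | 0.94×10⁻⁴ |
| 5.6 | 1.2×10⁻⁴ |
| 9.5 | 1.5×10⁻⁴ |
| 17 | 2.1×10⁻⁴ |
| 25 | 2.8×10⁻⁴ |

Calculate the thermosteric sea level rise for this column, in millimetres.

Δh = 430 mm

Layer 1 at 25 °C → α = 2.8×10⁻⁴ K⁻¹
Layer 2 at 17 °C → α = 2.1×10⁻⁴ K⁻¹
Layer 3 at 9.5 °C → α = 1.5×10⁻⁴ K⁻¹
Layer 4 at 2.1 °C → α = 0.94×10⁻⁴ K⁻¹
0–200 m: 200 × 1.9 × 2.8×10⁻⁴ = 0.10640 m
Layer 2: 2.1×10⁻⁴ × 800 × 1.4 = 0.23520 m
1000–1440 m: 0.79 × 1.5×10⁻⁴ × 440 = 0.05214 m
1440–2840 m: 0.28 × 0.94×10⁻⁴ × 1400 = 0.036848 m
Δh = 0.10640 + 0.23520 + 0.05214 + 0.036848 = 0.430588 m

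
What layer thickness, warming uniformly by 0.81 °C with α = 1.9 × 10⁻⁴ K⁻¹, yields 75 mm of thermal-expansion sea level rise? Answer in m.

H = Δh/(αΔT) = 0.075 / (1.9×10⁻⁴ × 0.81) ≈ 487.3 m

about 490 m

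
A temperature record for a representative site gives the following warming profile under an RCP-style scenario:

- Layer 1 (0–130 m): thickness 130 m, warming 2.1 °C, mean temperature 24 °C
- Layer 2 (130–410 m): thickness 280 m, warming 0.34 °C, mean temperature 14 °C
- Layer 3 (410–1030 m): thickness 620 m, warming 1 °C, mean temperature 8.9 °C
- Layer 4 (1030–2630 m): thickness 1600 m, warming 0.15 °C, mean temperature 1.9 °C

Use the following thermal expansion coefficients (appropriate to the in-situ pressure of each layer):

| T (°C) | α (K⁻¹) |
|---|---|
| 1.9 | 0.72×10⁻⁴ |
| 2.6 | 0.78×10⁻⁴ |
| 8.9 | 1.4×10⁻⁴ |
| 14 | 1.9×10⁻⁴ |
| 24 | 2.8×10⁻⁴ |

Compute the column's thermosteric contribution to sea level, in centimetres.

19.9 cm

Layer 1 at 24 °C → α = 2.8×10⁻⁴ K⁻¹
Layer 2 at 14 °C → α = 1.9×10⁻⁴ K⁻¹
Layer 3 at 8.9 °C → α = 1.4×10⁻⁴ K⁻¹
Layer 4 at 1.9 °C → α = 0.72×10⁻⁴ K⁻¹
0–130 m: 130 × 2.1 × 2.8×10⁻⁴ = 0.07644 m
280 × 0.34 × 1.9×10⁻⁴ = 0.018088 m
410–1030 m: 1 × 1.4×10⁻⁴ × 620 = 0.08680 m
1030–2630 m: 1600 × 0.72×10⁻⁴ × 0.15 = 0.01728 m
Δh = 0.07644 + 0.018088 + 0.08680 + 0.01728 = 0.198608 m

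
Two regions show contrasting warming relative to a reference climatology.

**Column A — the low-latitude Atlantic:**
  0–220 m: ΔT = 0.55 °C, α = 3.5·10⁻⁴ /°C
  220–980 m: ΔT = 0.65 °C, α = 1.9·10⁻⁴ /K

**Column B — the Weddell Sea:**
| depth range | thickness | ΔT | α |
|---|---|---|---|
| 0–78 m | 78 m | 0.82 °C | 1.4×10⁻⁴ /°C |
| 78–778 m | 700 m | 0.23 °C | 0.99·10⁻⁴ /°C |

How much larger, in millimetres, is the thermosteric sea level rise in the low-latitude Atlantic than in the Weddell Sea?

Δh_A − Δh_B ≈ 110 mm

A Layer 1: 3.5×10⁻⁴ × 220 × 0.55 = 0.04235 m
A Layer 2: 0.65 × 760 × 1.9×10⁻⁴ = 0.09386 m
A total: 0.13621 m
B 78 × 1.4×10⁻⁴ × 0.82 = 0.0089544 m
B 78–778 m: 700 × 0.23 × 0.99×10⁻⁴ = 0.015939 m
B total: 0.0248934 m
Difference: 0.13621 − 0.0248934 = 0.1113166 m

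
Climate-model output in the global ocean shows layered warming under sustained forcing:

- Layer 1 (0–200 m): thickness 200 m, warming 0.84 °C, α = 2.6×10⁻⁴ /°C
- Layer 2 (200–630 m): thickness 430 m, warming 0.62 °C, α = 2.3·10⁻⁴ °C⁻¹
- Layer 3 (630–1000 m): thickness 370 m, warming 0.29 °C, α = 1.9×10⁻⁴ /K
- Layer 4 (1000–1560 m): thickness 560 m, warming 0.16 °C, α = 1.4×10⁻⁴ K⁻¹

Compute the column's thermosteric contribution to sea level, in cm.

200 × 0.84 × 2.6×10⁻⁴ = 0.04368 m
Layer 2: 2.3×10⁻⁴ × 0.62 × 430 = 0.061318 m
630–1000 m: 1.9×10⁻⁴ × 370 × 0.29 = 0.020387 m
Layer 4: 0.16 × 560 × 1.4×10⁻⁴ = 0.012544 m
Δh = 0.04368 + 0.061318 + 0.020387 + 0.012544 = 0.137929 m

Δh ≈ 14 cm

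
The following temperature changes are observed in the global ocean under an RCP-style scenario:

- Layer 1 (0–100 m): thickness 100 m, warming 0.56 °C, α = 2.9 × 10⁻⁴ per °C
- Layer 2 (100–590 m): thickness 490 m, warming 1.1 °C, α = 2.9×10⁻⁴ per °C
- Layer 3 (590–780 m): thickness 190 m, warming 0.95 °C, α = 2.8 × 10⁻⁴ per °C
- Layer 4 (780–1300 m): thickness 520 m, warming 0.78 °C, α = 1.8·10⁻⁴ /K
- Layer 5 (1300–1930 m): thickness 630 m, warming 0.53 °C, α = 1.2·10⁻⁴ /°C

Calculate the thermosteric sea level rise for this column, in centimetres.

about 34 cm

Layer 1: 0.56 × 2.9×10⁻⁴ × 100 = 0.01624 m
Layer 2: 1.1 × 2.9×10⁻⁴ × 490 = 0.15631 m
190 × 2.8×10⁻⁴ × 0.95 = 0.05054 m
780–1300 m: 1.8×10⁻⁴ × 0.78 × 520 = 0.073008 m
1.2×10⁻⁴ × 630 × 0.53 = 0.040068 m
Δh = 0.01624 + 0.15631 + 0.05054 + 0.073008 + 0.040068 = 0.336166 m ≈ 34 cm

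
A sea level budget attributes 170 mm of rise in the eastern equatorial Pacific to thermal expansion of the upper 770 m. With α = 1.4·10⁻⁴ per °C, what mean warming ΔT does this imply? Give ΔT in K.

about 1.58 K

ΔT = Δh/(αH) = 0.17 / (1.4×10⁻⁴ × 770) ≈ 1.577 K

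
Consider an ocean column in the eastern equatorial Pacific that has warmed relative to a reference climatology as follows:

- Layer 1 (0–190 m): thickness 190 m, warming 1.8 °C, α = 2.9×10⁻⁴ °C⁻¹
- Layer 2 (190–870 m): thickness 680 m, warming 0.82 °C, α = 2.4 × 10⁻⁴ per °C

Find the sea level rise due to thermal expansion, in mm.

Layer 1: 1.8 × 2.9×10⁻⁴ × 190 = 0.09918 m
Layer 2: 0.82 × 680 × 2.4×10⁻⁴ = 0.133824 m
Δh = 0.09918 + 0.133824 = 0.233004 m ≈ 233 mm

233 mm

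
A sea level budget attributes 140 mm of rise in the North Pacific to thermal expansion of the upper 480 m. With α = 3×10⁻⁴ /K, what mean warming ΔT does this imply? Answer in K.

ΔT = Δh/(αH) = 0.14 / (3×10⁻⁴ × 480) ≈ 0.9722 K

about 0.972 K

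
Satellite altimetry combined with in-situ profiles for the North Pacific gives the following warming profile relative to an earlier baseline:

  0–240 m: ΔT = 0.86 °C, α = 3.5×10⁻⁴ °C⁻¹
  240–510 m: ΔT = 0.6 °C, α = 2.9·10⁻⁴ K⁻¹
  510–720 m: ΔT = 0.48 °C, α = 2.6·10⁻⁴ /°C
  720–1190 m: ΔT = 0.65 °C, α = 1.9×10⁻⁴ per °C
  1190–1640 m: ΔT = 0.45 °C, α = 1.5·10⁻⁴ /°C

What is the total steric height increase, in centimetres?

0–240 m: 0.86 × 3.5×10⁻⁴ × 240 = 0.07224 m
Layer 2: 2.9×10⁻⁴ × 0.6 × 270 = 0.04698 m
Layer 3: 0.48 × 2.6×10⁻⁴ × 210 = 0.026208 m
1.9×10⁻⁴ × 470 × 0.65 = 0.058045 m
Layer 5: 1.5×10⁻⁴ × 450 × 0.45 = 0.030375 m
Δh = 0.07224 + 0.04698 + 0.026208 + 0.058045 + 0.030375 = 0.233848 m

Δh ≈ 23.4 cm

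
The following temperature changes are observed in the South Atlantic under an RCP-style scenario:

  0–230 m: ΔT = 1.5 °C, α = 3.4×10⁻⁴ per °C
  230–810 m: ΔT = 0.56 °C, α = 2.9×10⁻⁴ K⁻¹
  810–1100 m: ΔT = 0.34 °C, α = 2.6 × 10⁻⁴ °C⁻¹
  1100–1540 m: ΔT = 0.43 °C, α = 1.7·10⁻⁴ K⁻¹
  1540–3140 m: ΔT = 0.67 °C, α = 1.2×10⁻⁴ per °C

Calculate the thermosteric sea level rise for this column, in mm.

Layer 1: 1.5 × 3.4×10⁻⁴ × 230 = 0.11730 m
Layer 2: 2.9×10⁻⁴ × 580 × 0.56 = 0.094192 m
290 × 2.6×10⁻⁴ × 0.34 = 0.025636 m
1.7×10⁻⁴ × 440 × 0.43 = 0.032164 m
Layer 5: 1.2×10⁻⁴ × 1600 × 0.67 = 0.12864 m
Δh = 0.11730 + 0.094192 + 0.025636 + 0.032164 + 0.12864 = 0.397932 m

Δh ≈ 398 mm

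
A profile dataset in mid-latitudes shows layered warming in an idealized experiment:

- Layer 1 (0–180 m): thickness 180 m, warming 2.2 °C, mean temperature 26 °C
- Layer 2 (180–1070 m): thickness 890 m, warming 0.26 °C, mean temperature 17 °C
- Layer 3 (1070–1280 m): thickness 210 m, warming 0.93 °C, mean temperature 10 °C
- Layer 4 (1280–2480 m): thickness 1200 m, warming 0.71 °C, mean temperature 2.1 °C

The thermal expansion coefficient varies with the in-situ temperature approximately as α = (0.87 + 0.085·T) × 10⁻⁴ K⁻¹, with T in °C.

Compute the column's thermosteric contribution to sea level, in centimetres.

Δh = 30 cm

Layer 1: α = (0.87 + 0.085×26)×10⁻⁴ = 3.08×10⁻⁴ K⁻¹
Layer 2: α = (0.87 + 0.085×17)×10⁻⁴ = 2.315×10⁻⁴ K⁻¹
Layer 3: α = (0.87 + 0.085×10)×10⁻⁴ = 1.72×10⁻⁴ K⁻¹
Layer 4: α = (0.87 + 0.085×2.1)×10⁻⁴ = 1.0485×10⁻⁴ K⁻¹
Layer 1: 2.2 × 3.08×10⁻⁴ × 180 = 0.121968 m
Layer 2: 890 × 0.26 × 2.315×10⁻⁴ = 0.0535691 m
210 × 1.72×10⁻⁴ × 0.93 = 0.0335916 m
Layer 4: 0.71 × 1.0485×10⁻⁴ × 1200 = 0.0893322 m
Δh = 0.121968 + 0.0535691 + 0.0335916 + 0.0893322 = 0.2984609 m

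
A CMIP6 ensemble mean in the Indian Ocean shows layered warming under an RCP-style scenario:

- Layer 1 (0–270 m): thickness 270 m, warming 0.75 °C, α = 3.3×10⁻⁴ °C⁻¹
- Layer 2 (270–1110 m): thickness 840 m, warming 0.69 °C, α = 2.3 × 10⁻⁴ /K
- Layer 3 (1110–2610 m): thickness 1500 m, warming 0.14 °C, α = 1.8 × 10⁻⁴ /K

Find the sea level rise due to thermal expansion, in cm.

Layer 1: 0.75 × 3.3×10⁻⁴ × 270 = 0.066825 m
Layer 2: 0.69 × 840 × 2.3×10⁻⁴ = 0.133308 m
1500 × 1.8×10⁻⁴ × 0.14 = 0.03780 m
Δh = 0.066825 + 0.133308 + 0.03780 = 0.237933 m

23.8 cm of thermosteric rise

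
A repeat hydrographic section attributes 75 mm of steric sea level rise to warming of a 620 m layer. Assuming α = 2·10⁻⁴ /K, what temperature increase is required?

ΔT ≈ 0.605 °C

ΔT = Δh/(αH) = 0.075 / (2×10⁻⁴ × 620) ≈ 0.6048 °C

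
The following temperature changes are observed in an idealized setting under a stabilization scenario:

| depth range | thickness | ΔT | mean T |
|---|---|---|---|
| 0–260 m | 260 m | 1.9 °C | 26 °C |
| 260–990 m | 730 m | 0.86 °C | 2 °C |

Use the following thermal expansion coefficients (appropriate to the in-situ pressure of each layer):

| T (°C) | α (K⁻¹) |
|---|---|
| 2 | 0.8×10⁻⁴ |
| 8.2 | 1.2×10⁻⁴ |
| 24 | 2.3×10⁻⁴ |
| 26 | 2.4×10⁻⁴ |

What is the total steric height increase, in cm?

Layer 1 at 26 °C → α = 2.4×10⁻⁴ K⁻¹
Layer 2 at 2 °C → α = 0.8×10⁻⁴ K⁻¹
Layer 1: 1.9 × 2.4×10⁻⁴ × 260 = 0.11856 m
260–990 m: 0.8×10⁻⁴ × 730 × 0.86 = 0.050224 m
Δh = 0.11856 + 0.050224 = 0.168784 m

Δh ≈ 17 cm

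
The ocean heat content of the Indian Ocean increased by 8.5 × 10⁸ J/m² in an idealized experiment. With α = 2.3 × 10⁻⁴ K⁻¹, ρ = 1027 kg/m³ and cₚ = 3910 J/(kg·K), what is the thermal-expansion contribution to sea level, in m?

Δh ≈ 0.0487 m

Δh = αQ/(ρcₚ) = 2.3×10⁻⁴ × 8.5×10⁸ / (1027 × 3910) ≈ 0.048685 m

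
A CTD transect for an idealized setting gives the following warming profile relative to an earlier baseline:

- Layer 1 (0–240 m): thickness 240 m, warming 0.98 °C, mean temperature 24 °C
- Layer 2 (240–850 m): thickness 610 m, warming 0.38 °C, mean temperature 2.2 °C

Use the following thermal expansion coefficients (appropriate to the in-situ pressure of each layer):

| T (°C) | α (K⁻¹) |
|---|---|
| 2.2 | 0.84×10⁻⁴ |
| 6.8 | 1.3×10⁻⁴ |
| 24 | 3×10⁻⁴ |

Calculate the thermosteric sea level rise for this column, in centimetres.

9.00 cm

Layer 1 at 24 °C → α = 3×10⁻⁴ K⁻¹
Layer 2 at 2.2 °C → α = 0.84×10⁻⁴ K⁻¹
Layer 1: 3×10⁻⁴ × 0.98 × 240 = 0.07056 m
Layer 2: 0.84×10⁻⁴ × 0.38 × 610 = 0.0194712 m
Δh = 0.07056 + 0.0194712 = 0.0900312 m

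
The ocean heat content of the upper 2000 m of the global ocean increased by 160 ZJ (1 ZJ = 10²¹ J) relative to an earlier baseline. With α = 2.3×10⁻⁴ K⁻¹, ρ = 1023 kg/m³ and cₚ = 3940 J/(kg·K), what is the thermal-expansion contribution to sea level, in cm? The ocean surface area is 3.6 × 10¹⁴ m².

Δh = 2.54 cm

Per unit area: Q = 160×10²¹ / (3.6×10¹⁴) ≈ 4.444×10⁸ J/m²
Δh = αQ/(ρcₚ) = 2.3×10⁻⁴ × 4.444×10⁸ / (1023 × 3940) ≈ 0.025359 m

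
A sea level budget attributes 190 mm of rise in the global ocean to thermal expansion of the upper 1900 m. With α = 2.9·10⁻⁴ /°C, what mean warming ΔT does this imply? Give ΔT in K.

0.34 K

ΔT = Δh/(αH) = 0.19 / (2.9×10⁻⁴ × 1900) ≈ 0.3448 K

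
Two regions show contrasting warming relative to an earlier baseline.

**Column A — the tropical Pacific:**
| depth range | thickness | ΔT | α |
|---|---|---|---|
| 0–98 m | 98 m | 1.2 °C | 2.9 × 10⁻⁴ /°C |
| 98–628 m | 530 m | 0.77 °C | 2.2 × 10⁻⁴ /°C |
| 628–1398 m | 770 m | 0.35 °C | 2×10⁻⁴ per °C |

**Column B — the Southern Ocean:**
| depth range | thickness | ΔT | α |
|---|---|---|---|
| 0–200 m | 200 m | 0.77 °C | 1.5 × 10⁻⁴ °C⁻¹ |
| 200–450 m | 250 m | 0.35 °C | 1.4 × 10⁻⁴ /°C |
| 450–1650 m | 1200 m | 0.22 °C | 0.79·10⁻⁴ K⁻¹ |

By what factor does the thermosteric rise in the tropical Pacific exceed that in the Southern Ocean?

a factor of 3.2

A Layer 1: 2.9×10⁻⁴ × 98 × 1.2 = 0.034104 m
A 0.77 × 2.2×10⁻⁴ × 530 = 0.089782 m
A 0.35 × 770 × 2×10⁻⁴ = 0.05390 m
A total: 0.177786 m
B 0–200 m: 200 × 1.5×10⁻⁴ × 0.77 = 0.02310 m
B 0.35 × 1.4×10⁻⁴ × 250 = 0.01225 m
B 450–1650 m: 0.22 × 0.79×10⁻⁴ × 1200 = 0.020856 m
B total: 0.056206 m
Ratio: 0.177786 / 0.056206 ≈ 3.163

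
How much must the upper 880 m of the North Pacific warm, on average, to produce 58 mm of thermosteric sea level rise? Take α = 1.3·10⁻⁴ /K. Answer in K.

ΔT = Δh/(αH) = 0.058 / (1.3×10⁻⁴ × 880) ≈ 0.5070 K

0.51 K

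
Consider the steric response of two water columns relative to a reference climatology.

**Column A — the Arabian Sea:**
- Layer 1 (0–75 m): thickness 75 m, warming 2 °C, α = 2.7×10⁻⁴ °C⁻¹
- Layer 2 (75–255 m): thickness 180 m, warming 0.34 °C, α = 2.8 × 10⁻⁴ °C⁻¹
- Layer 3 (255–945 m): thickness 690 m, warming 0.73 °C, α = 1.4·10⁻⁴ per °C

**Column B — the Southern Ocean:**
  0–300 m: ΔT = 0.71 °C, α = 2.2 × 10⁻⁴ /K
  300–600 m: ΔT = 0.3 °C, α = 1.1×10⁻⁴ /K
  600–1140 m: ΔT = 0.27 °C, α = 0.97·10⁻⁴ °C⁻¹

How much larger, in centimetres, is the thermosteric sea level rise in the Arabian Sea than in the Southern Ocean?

Δh_A − Δh_B ≈ 5.73 cm

A 75 × 2.7×10⁻⁴ × 2 = 0.04050 m
A 75–255 m: 2.8×10⁻⁴ × 180 × 0.34 = 0.017136 m
A 1.4×10⁻⁴ × 690 × 0.73 = 0.070518 m
A total: 0.128154 m
B 0–300 m: 0.71 × 2.2×10⁻⁴ × 300 = 0.04686 m
B 300–600 m: 1.1×10⁻⁴ × 300 × 0.3 = 0.00990 m
B 0.97×10⁻⁴ × 0.27 × 540 = 0.0141426 m
B total: 0.0709026 m
Difference: 0.128154 − 0.0709026 = 0.0572514 m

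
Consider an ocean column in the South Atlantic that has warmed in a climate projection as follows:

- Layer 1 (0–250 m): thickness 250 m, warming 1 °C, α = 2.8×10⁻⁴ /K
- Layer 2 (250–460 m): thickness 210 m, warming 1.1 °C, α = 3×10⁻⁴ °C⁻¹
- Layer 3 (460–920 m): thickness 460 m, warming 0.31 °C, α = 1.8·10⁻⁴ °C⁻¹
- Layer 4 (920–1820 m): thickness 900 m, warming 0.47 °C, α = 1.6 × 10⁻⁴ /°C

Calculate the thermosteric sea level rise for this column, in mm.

0–250 m: 2.8×10⁻⁴ × 250 × 1 = 0.07000 m
Layer 2: 3×10⁻⁴ × 1.1 × 210 = 0.06930 m
Layer 3: 460 × 1.8×10⁻⁴ × 0.31 = 0.025668 m
1.6×10⁻⁴ × 900 × 0.47 = 0.06768 m
Δh = 0.07000 + 0.06930 + 0.025668 + 0.06768 = 0.232648 m

about 230 mm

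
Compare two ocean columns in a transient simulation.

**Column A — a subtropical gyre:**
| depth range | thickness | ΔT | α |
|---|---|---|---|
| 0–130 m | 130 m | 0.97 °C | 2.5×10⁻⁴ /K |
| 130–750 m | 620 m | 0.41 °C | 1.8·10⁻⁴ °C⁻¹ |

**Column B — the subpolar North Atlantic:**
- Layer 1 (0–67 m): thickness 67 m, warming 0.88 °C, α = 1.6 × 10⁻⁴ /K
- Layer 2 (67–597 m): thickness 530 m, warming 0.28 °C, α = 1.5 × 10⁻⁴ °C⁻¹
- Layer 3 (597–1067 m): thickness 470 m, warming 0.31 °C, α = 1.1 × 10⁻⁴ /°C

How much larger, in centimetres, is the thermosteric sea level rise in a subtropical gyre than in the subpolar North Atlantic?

A 0–130 m: 130 × 2.5×10⁻⁴ × 0.97 = 0.031525 m
A 130–750 m: 620 × 0.41 × 1.8×10⁻⁴ = 0.045756 m
A total: 0.077281 m
B Layer 1: 0.88 × 67 × 1.6×10⁻⁴ = 0.0094336 m
B 530 × 1.5×10⁻⁴ × 0.28 = 0.02226 m
B 0.31 × 1.1×10⁻⁴ × 470 = 0.016027 m
B total: 0.0477206 m
Difference: 0.077281 − 0.0477206 = 0.0295604 m

2.96 cm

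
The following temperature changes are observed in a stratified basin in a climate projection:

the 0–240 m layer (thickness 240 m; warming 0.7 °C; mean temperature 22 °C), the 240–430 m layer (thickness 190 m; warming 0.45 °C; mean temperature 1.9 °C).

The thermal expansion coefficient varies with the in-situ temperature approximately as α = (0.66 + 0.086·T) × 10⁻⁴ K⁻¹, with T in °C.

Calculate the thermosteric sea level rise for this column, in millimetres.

50 mm of thermosteric rise

Layer 1: α = (0.66 + 0.086×22)×10⁻⁴ = 2.552×10⁻⁴ K⁻¹
Layer 2: α = (0.66 + 0.086×1.9)×10⁻⁴ = 0.8234×10⁻⁴ K⁻¹
240 × 0.7 × 2.552×10⁻⁴ = 0.0428736 m
240–430 m: 0.45 × 190 × 0.8234×10⁻⁴ = 0.00704007 m
Δh = 0.0428736 + 0.00704007 = 0.04991367 m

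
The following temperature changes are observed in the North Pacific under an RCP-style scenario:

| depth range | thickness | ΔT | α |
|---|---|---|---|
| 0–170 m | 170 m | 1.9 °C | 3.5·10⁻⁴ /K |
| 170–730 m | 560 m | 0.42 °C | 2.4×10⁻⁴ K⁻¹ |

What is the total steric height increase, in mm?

169 mm

0–170 m: 170 × 3.5×10⁻⁴ × 1.9 = 0.11305 m
Layer 2: 2.4×10⁻⁴ × 560 × 0.42 = 0.056448 m
Δh = 0.11305 + 0.056448 = 0.169498 m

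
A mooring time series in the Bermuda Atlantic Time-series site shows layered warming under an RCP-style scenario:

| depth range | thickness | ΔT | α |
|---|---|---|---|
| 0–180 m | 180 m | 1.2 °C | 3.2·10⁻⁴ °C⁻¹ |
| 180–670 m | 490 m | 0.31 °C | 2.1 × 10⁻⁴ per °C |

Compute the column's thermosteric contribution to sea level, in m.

Δh = 0.10 m

0–180 m: 180 × 1.2 × 3.2×10⁻⁴ = 0.06912 m
Layer 2: 0.31 × 2.1×10⁻⁴ × 490 = 0.031899 m
Δh = 0.06912 + 0.031899 = 0.101019 m ≈ 0.10 m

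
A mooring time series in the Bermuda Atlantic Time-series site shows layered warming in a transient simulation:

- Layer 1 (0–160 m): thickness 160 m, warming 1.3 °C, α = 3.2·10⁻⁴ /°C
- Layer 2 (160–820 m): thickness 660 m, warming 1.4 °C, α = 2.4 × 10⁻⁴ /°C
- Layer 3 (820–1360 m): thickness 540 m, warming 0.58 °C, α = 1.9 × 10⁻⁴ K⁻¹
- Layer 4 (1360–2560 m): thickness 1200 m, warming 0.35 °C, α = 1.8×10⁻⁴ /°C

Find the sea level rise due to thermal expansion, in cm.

Layer 1: 1.3 × 160 × 3.2×10⁻⁴ = 0.06656 m
Layer 2: 2.4×10⁻⁴ × 660 × 1.4 = 0.22176 m
820–1360 m: 540 × 1.9×10⁻⁴ × 0.58 = 0.059508 m
0.35 × 1200 × 1.8×10⁻⁴ = 0.07560 m
Δh = 0.06656 + 0.22176 + 0.059508 + 0.07560 = 0.423428 m

Δh ≈ 42.3 cm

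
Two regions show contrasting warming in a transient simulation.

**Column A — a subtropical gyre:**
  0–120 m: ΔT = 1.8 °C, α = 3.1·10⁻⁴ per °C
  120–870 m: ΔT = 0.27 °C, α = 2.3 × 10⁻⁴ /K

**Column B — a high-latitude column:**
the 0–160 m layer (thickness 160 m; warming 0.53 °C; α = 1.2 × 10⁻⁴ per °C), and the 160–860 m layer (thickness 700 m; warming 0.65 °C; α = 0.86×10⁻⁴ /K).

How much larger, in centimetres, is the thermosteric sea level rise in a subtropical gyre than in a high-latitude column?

6.4 cm larger

A 3.1×10⁻⁴ × 120 × 1.8 = 0.06696 m
A 120–870 m: 750 × 0.27 × 2.3×10⁻⁴ = 0.046575 m
A total: 0.113535 m
B 1.2×10⁻⁴ × 0.53 × 160 = 0.010176 m
B Layer 2: 700 × 0.86×10⁻⁴ × 0.65 = 0.03913 m
B total: 0.049306 m
Difference: 0.113535 − 0.049306 = 0.064229 m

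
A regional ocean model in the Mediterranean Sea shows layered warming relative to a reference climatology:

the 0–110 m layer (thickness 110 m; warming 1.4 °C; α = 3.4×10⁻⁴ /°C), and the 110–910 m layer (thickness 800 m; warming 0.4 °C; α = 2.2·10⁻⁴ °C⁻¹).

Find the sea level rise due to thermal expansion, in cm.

Layer 1: 1.4 × 110 × 3.4×10⁻⁴ = 0.05236 m
110–910 m: 0.4 × 2.2×10⁻⁴ × 800 = 0.07040 m
Δh = 0.05236 + 0.07040 = 0.12276 m

12.3 cm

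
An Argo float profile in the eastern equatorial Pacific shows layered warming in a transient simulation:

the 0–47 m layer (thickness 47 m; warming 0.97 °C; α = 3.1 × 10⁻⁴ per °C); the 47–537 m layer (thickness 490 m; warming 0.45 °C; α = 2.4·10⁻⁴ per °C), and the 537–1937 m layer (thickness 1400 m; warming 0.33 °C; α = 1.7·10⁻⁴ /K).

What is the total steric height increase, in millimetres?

Layer 1: 47 × 0.97 × 3.1×10⁻⁴ = 0.0141329 m
Layer 2: 490 × 0.45 × 2.4×10⁻⁴ = 0.05292 m
Layer 3: 0.33 × 1.7×10⁻⁴ × 1400 = 0.07854 m
Δh = 0.0141329 + 0.05292 + 0.07854 = 0.1455929 m

Δh = 150 mm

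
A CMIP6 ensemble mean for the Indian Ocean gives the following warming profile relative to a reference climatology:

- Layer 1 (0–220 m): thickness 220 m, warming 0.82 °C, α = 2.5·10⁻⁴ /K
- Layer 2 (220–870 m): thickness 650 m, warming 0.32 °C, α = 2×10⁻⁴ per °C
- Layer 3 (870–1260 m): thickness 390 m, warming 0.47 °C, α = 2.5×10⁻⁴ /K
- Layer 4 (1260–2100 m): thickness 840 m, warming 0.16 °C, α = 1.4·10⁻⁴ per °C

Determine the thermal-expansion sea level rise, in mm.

Layer 1: 0.82 × 2.5×10⁻⁴ × 220 = 0.04510 m
2×10⁻⁴ × 650 × 0.32 = 0.04160 m
2.5×10⁻⁴ × 0.47 × 390 = 0.045825 m
1260–2100 m: 0.16 × 1.4×10⁻⁴ × 840 = 0.018816 m
Δh = 0.04510 + 0.04160 + 0.045825 + 0.018816 = 0.151341 m

Δh = 151 mm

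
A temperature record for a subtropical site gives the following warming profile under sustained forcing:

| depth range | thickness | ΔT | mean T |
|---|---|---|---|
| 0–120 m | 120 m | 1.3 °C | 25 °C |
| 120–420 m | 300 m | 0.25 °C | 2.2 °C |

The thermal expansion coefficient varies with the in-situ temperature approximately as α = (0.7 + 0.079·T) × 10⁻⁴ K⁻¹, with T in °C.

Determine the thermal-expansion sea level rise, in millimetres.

Layer 1: α = (0.7 + 0.079×25)×10⁻⁴ = 2.675×10⁻⁴ K⁻¹
Layer 2: α = (0.7 + 0.079×2.2)×10⁻⁴ = 0.8738×10⁻⁴ K⁻¹
1.3 × 2.675×10⁻⁴ × 120 = 0.04173 m
120–420 m: 0.8738×10⁻⁴ × 0.25 × 300 = 0.0065535 m
Δh = 0.04173 + 0.0065535 = 0.0482835 m

Δh = 48 mm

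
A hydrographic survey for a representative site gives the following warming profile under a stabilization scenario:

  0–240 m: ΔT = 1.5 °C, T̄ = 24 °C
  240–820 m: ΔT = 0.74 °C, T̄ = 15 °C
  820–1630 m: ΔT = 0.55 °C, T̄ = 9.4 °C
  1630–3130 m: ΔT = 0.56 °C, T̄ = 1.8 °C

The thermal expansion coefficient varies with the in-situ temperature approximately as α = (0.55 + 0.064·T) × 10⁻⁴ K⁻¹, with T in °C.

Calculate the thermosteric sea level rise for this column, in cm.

Layer 1: α = (0.55 + 0.064×24)×10⁻⁴ = 2.086×10⁻⁴ K⁻¹
Layer 2: α = (0.55 + 0.064×15)×10⁻⁴ = 1.51×10⁻⁴ K⁻¹
Layer 3: α = (0.55 + 0.064×9.4)×10⁻⁴ = 1.1516×10⁻⁴ K⁻¹
Layer 4: α = (0.55 + 0.064×1.8)×10⁻⁴ = 0.6652×10⁻⁴ K⁻¹
Layer 1: 240 × 1.5 × 2.086×10⁻⁴ = 0.075096 m
Layer 2: 580 × 0.74 × 1.51×10⁻⁴ = 0.0648092 m
820–1630 m: 1.1516×10⁻⁴ × 810 × 0.55 = 0.05130378 m
1630–3130 m: 0.6652×10⁻⁴ × 1500 × 0.56 = 0.0558768 m
Δh = 0.075096 + 0.0648092 + 0.05130378 + 0.0558768 = 0.24708578 m

Δh = 24.7 cm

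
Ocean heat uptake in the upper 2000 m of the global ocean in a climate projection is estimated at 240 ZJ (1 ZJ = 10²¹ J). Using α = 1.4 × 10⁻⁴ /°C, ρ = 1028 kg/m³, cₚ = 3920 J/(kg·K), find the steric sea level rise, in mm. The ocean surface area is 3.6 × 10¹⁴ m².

Δh ≈ 23.2 mm

Per unit area: Q = 240×10²¹ / (3.6×10¹⁴) ≈ 6.667×10⁸ J/m²
Δh = αQ/(ρcₚ) = 1.4×10⁻⁴ × 6.667×10⁸ / (1028 × 3920) ≈ 0.023162 m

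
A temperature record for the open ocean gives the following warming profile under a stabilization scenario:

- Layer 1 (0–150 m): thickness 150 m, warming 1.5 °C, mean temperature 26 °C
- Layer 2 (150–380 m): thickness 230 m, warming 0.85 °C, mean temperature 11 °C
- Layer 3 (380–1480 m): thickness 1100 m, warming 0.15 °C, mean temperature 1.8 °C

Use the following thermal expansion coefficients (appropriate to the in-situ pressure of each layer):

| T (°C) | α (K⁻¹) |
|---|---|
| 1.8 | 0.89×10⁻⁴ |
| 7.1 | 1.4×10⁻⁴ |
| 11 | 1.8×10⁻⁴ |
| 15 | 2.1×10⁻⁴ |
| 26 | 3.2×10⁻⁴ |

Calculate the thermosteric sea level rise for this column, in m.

Layer 1 at 26 °C → α = 3.2×10⁻⁴ K⁻¹
Layer 2 at 11 °C → α = 1.8×10⁻⁴ K⁻¹
Layer 3 at 1.8 °C → α = 0.89×10⁻⁴ K⁻¹
1.5 × 150 × 3.2×10⁻⁴ = 0.07200 m
Layer 2: 1.8×10⁻⁴ × 230 × 0.85 = 0.03519 m
380–1480 m: 0.15 × 1100 × 0.89×10⁻⁴ = 0.014685 m
Δh = 0.07200 + 0.03519 + 0.014685 = 0.121875 m

0.122 m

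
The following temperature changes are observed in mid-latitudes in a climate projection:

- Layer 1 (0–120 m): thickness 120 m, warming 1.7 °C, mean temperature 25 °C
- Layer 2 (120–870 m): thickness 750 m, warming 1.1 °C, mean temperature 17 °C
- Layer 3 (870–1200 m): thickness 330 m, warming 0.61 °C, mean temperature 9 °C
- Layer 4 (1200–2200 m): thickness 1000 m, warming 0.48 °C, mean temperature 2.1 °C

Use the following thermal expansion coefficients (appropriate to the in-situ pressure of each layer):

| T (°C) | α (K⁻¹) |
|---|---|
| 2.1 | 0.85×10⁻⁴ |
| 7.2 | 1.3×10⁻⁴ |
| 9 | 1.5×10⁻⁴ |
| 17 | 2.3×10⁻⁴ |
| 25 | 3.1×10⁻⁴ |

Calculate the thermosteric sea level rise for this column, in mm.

324 mm

Layer 1 at 25 °C → α = 3.1×10⁻⁴ K⁻¹
Layer 2 at 17 °C → α = 2.3×10⁻⁴ K⁻¹
Layer 3 at 9 °C → α = 1.5×10⁻⁴ K⁻¹
Layer 4 at 2.1 °C → α = 0.85×10⁻⁴ K⁻¹
1.7 × 3.1×10⁻⁴ × 120 = 0.06324 m
Layer 2: 750 × 2.3×10⁻⁴ × 1.1 = 0.18975 m
870–1200 m: 0.61 × 330 × 1.5×10⁻⁴ = 0.030195 m
1200–2200 m: 0.85×10⁻⁴ × 1000 × 0.48 = 0.04080 m
Δh = 0.06324 + 0.18975 + 0.030195 + 0.04080 = 0.323985 m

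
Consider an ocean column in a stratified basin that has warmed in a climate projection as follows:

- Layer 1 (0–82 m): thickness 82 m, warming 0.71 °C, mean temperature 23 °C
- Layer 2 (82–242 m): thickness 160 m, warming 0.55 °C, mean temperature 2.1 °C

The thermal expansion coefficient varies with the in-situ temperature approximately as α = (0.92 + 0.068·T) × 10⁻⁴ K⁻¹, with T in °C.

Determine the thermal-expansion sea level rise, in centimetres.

Layer 1: α = (0.92 + 0.068×23)×10⁻⁴ = 2.484×10⁻⁴ K⁻¹
Layer 2: α = (0.92 + 0.068×2.1)×10⁻⁴ = 1.0628×10⁻⁴ K⁻¹
Layer 1: 0.71 × 2.484×10⁻⁴ × 82 = 0.014461848 m
Layer 2: 1.0628×10⁻⁴ × 160 × 0.55 = 0.00935264 m
Δh = 0.014461848 + 0.00935264 = 0.023814488 m

2.4 cm of thermosteric rise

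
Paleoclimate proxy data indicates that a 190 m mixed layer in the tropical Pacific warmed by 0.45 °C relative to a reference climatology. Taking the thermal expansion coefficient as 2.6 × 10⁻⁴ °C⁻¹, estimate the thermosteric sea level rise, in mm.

Δh ≈ 22 mm

Δh = αΔT·H = 2.6×10⁻⁴ × 0.45 × 190 = 0.02223 m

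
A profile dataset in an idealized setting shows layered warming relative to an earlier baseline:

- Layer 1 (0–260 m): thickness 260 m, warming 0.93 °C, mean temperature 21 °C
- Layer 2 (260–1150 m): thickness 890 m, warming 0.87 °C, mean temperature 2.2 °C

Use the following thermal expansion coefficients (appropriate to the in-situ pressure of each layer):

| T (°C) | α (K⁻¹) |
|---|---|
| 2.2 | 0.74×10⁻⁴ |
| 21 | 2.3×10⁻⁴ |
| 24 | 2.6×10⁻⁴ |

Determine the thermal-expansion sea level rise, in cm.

about 11 cm

Layer 1 at 21 °C → α = 2.3×10⁻⁴ K⁻¹
Layer 2 at 2.2 °C → α = 0.74×10⁻⁴ K⁻¹
0–260 m: 2.3×10⁻⁴ × 260 × 0.93 = 0.055614 m
Layer 2: 0.87 × 0.74×10⁻⁴ × 890 = 0.0572982 m
Δh = 0.055614 + 0.0572982 = 0.1129122 m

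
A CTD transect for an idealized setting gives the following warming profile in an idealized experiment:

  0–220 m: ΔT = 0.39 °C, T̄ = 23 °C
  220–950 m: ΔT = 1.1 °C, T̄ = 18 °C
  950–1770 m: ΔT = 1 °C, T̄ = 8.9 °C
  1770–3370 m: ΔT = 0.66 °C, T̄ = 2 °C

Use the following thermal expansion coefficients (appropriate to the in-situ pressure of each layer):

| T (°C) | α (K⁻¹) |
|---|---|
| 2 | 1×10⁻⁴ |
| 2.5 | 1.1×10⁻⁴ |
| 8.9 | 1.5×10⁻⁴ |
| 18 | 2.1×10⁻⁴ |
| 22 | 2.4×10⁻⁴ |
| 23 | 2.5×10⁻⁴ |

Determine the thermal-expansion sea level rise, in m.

Δh = 0.419 m

Layer 1 at 23 °C → α = 2.5×10⁻⁴ K⁻¹
Layer 2 at 18 °C → α = 2.1×10⁻⁴ K⁻¹
Layer 3 at 8.9 °C → α = 1.5×10⁻⁴ K⁻¹
Layer 4 at 2 °C → α = 1×10⁻⁴ K⁻¹
220 × 0.39 × 2.5×10⁻⁴ = 0.02145 m
730 × 2.1×10⁻⁴ × 1.1 = 0.16863 m
Layer 3: 1.5×10⁻⁴ × 1 × 820 = 0.12300 m
Layer 4: 0.66 × 1×10⁻⁴ × 1600 = 0.10560 m
Δh = 0.02145 + 0.16863 + 0.12300 + 0.10560 = 0.41868 m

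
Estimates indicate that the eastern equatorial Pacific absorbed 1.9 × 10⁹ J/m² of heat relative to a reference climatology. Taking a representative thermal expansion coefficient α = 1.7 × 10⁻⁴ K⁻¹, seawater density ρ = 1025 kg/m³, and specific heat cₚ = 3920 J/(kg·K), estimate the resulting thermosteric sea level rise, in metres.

Δh = αQ/(ρcₚ) = 1.7×10⁻⁴ × 1.9×10⁹ / (1025 × 3920) ≈ 0.080388 m

0.0804 m of thermosteric rise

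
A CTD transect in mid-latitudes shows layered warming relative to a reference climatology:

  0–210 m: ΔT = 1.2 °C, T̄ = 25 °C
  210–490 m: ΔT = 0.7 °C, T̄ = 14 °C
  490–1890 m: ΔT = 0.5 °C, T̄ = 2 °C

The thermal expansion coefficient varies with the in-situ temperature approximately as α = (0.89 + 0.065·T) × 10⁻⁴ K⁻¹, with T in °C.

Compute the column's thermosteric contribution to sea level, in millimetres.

170 mm of thermosteric rise

Layer 1: α = (0.89 + 0.065×25)×10⁻⁴ = 2.515×10⁻⁴ K⁻¹
Layer 2: α = (0.89 + 0.065×14)×10⁻⁴ = 1.8×10⁻⁴ K⁻¹
Layer 3: α = (0.89 + 0.065×2)×10⁻⁴ = 1.02×10⁻⁴ K⁻¹
0–210 m: 2.515×10⁻⁴ × 210 × 1.2 = 0.063378 m
210–490 m: 280 × 0.7 × 1.8×10⁻⁴ = 0.03528 m
Layer 3: 1.02×10⁻⁴ × 1400 × 0.5 = 0.07140 m
Δh = 0.063378 + 0.03528 + 0.07140 = 0.170058 m ≈ 170 mm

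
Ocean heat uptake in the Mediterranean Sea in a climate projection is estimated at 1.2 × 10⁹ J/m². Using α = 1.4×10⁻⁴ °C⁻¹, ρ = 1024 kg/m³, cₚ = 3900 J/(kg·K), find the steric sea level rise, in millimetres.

42.1 mm of thermosteric rise

Δh = αQ/(ρcₚ) = 1.4×10⁻⁴ × 1.2×10⁹ / (1024 × 3900) ≈ 0.042067 m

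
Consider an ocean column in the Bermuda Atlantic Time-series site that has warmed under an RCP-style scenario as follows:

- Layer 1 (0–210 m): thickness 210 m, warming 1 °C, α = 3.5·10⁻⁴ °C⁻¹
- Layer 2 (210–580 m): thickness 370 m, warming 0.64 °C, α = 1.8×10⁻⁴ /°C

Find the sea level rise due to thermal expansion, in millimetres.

Layer 1: 210 × 1 × 3.5×10⁻⁴ = 0.07350 m
370 × 1.8×10⁻⁴ × 0.64 = 0.042624 m
Δh = 0.07350 + 0.042624 = 0.116124 m

Δh ≈ 116 mm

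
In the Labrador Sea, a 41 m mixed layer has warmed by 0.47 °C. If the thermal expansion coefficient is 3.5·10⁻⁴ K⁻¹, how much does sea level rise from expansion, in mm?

Δh = αΔT·H = 3.5×10⁻⁴ × 0.47 × 41 = 0.0067445 m

6.74 mm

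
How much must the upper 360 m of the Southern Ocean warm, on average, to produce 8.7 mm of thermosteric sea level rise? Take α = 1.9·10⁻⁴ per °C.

ΔT ≈ 0.127 K

ΔT = Δh/(αH) = 0.0087 / (1.9×10⁻⁴ × 360) ≈ 0.1272 K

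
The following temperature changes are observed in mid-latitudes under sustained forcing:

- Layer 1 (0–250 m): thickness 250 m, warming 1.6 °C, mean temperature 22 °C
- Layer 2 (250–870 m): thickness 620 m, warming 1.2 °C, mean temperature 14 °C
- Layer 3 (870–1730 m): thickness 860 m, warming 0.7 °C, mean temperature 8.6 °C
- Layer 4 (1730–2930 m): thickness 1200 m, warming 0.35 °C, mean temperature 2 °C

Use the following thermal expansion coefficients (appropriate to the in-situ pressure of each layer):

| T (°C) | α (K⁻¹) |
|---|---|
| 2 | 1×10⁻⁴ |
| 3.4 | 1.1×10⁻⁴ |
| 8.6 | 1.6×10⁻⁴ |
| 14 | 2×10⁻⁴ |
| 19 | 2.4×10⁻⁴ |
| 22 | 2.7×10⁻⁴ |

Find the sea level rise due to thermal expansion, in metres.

Δh ≈ 0.395 m

Layer 1 at 22 °C → α = 2.7×10⁻⁴ K⁻¹
Layer 2 at 14 °C → α = 2×10⁻⁴ K⁻¹
Layer 3 at 8.6 °C → α = 1.6×10⁻⁴ K⁻¹
Layer 4 at 2 °C → α = 1×10⁻⁴ K⁻¹
0–250 m: 1.6 × 2.7×10⁻⁴ × 250 = 0.10800 m
250–870 m: 2×10⁻⁴ × 620 × 1.2 = 0.14880 m
870–1730 m: 860 × 1.6×10⁻⁴ × 0.7 = 0.09632 m
1730–2930 m: 1×10⁻⁴ × 1200 × 0.35 = 0.04200 m
Δh = 0.10800 + 0.14880 + 0.09632 + 0.04200 = 0.39512 m ≈ 0.395 m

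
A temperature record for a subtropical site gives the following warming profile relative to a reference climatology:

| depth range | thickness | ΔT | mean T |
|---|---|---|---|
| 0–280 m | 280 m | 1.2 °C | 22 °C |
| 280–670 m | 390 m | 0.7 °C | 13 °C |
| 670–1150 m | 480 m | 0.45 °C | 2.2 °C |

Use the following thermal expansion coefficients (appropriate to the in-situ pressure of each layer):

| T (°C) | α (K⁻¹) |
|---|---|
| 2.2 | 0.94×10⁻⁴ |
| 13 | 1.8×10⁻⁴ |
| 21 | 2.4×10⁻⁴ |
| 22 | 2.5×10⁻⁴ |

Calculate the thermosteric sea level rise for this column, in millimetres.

150 mm

Layer 1 at 22 °C → α = 2.5×10⁻⁴ K⁻¹
Layer 2 at 13 °C → α = 1.8×10⁻⁴ K⁻¹
Layer 3 at 2.2 °C → α = 0.94×10⁻⁴ K⁻¹
Layer 1: 280 × 1.2 × 2.5×10⁻⁴ = 0.08400 m
390 × 1.8×10⁻⁴ × 0.7 = 0.04914 m
Layer 3: 0.94×10⁻⁴ × 480 × 0.45 = 0.020304 m
Δh = 0.08400 + 0.04914 + 0.020304 = 0.153444 m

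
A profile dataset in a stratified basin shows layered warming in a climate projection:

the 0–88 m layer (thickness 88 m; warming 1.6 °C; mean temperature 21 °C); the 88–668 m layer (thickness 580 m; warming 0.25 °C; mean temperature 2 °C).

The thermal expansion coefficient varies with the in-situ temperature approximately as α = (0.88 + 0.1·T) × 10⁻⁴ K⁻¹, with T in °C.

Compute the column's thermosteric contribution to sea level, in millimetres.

Layer 1: α = (0.88 + 0.1×21)×10⁻⁴ = 2.98×10⁻⁴ K⁻¹
Layer 2: α = (0.88 + 0.1×2)×10⁻⁴ = 1.08×10⁻⁴ K⁻¹
0–88 m: 2.98×10⁻⁴ × 88 × 1.6 = 0.0419584 m
Layer 2: 580 × 0.25 × 1.08×10⁻⁴ = 0.01566 m
Δh = 0.0419584 + 0.01566 = 0.0576184 m

58 mm of thermosteric rise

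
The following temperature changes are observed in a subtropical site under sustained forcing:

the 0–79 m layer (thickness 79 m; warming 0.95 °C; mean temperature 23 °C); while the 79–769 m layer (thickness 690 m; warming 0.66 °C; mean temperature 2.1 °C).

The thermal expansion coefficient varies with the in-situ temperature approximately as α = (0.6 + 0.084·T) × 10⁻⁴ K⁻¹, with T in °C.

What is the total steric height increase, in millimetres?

54.4 mm

Layer 1: α = (0.6 + 0.084×23)×10⁻⁴ = 2.532×10⁻⁴ K⁻¹
Layer 2: α = (0.6 + 0.084×2.1)×10⁻⁴ = 0.7764×10⁻⁴ K⁻¹
0.95 × 2.532×10⁻⁴ × 79 = 0.01900266 m
79–769 m: 0.7764×10⁻⁴ × 0.66 × 690 = 0.035357256 m
Δh = 0.01900266 + 0.035357256 = 0.054359916 m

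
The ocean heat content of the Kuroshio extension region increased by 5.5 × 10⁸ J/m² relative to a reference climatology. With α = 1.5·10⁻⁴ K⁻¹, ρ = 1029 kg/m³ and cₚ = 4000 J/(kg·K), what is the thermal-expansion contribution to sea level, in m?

Δh = 0.0200 m

Δh = αQ/(ρcₚ) = 1.5×10⁻⁴ × 5.5×10⁸ / (1029 × 4000) ≈ 0.020044 m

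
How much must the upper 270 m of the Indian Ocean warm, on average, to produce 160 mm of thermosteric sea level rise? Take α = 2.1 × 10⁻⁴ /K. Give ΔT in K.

ΔT ≈ 2.82 K

ΔT = Δh/(αH) = 0.16 / (2.1×10⁻⁴ × 270) ≈ 2.822 K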